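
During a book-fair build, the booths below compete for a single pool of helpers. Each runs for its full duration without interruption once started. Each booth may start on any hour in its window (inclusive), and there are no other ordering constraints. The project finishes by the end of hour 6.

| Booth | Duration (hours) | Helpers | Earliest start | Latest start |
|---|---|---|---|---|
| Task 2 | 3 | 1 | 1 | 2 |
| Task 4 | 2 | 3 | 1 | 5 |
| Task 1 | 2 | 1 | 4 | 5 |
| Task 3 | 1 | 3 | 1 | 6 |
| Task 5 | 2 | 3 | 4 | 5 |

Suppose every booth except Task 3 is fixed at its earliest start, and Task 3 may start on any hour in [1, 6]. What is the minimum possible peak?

4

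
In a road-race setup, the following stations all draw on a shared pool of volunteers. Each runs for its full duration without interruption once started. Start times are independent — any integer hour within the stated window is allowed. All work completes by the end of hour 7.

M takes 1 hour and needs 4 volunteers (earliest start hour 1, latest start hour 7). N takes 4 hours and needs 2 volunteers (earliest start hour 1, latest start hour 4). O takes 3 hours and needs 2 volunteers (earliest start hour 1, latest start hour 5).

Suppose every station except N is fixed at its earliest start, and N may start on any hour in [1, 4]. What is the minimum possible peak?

6

N@1: h1:8  h2:4  h3:4  h4:2  h5:0  h6:0  h7:0 → peak 8
N@2: h1:6  h2:4  h3:4  h4:2  h5:2  h6:0  h7:0 → peak 6
N@3: h1:6  h2:2  h3:4  h4:2  h5:2  h6:2  h7:0 → peak 6
N@4: h1:6  h2:2  h3:2  h4:2  h5:2  h6:2  h7:2 → peak 6
Best is N@2, peak 6.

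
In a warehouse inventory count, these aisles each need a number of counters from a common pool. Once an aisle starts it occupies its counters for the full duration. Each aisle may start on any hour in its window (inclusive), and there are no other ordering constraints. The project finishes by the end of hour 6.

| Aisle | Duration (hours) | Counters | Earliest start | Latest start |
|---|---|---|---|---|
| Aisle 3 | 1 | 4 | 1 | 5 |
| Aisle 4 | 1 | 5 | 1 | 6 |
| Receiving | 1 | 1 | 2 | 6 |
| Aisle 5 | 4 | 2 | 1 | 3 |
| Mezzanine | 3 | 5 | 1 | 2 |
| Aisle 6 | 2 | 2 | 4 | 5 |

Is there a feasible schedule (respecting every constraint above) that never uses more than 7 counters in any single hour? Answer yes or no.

yes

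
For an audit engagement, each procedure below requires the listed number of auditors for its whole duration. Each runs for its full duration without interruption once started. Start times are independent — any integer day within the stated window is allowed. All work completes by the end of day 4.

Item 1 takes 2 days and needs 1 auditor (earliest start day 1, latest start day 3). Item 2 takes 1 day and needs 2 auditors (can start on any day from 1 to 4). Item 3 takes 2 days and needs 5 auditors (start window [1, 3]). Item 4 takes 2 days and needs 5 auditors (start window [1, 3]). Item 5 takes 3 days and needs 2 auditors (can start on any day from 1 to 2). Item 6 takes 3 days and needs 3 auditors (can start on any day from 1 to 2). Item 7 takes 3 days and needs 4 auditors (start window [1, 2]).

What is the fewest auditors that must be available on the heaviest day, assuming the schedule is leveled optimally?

Early-start (Item 1@1, Item 2@1, Item 3@1, Item 4@1, Item 5@1, Item 6@1, Item 7@1) gives peak 22: d1:22  d2:20  d3:9  d4:0.
Shift Item 4→3, Item 7→2.
Schedule Item 1@1, Item 2@1, Item 3@1, Item 4@3, Item 5@1, Item 6@1, Item 7@2: d1:13  d2:15  d3:14  d4:9 — peak 15.

15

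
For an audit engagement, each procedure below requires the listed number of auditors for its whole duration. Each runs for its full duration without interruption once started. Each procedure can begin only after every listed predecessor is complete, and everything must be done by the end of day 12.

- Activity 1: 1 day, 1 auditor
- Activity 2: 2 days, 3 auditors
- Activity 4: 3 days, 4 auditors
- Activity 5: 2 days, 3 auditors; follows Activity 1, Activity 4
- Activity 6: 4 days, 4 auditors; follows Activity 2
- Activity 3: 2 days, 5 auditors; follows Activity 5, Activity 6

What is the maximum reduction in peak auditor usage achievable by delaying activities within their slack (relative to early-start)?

Early-start peak: d1:8  d2:7  d3:8  d4:7  d5:7  d6:4  d7:5  d8:5  d9:0  d10:0  d11:0  d12:0 ⇒ 8.
Leveled (Activity 1@1, Activity 2@4, Activity 4@1, Activity 5@4, Activity 6@6, Activity 3@10): d1:5  d2:4  d3:4  d4:6  d5:6  d6:4  d7:4  d8:4  d9:4  d10:5  d11:5  d12:0 ⇒ 6.
Reduction 8 − 6 = 2.

2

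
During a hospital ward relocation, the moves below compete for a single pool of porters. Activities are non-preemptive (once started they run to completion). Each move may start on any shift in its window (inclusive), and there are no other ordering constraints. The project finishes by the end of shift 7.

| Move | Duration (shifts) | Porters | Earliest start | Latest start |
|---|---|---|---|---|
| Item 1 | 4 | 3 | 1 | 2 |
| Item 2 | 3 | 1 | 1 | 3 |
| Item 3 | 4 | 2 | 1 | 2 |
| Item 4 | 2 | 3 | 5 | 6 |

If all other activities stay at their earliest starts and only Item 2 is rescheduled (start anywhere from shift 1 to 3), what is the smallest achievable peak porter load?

6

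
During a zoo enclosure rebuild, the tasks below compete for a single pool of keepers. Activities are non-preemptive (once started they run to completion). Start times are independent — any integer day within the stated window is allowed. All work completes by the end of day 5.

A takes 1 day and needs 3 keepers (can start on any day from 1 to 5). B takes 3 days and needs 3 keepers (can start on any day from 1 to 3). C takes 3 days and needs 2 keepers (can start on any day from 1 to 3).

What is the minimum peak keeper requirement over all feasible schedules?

5

Early-start (A@1, B@1, C@1) gives peak 8: d1:8  d2:5  d3:5  d4:0  d5:0.
Shift B→2.
Schedule A@1, B@2, C@1: d1:5  d2:5  d3:5  d4:3  d5:0 — peak 5.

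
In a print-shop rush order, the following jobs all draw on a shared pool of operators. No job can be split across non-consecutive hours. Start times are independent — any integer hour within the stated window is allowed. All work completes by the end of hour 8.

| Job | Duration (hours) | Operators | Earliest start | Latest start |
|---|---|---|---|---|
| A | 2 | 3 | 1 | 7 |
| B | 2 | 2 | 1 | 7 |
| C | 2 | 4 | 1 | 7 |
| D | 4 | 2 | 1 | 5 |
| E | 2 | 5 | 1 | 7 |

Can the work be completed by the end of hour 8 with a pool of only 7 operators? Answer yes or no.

yes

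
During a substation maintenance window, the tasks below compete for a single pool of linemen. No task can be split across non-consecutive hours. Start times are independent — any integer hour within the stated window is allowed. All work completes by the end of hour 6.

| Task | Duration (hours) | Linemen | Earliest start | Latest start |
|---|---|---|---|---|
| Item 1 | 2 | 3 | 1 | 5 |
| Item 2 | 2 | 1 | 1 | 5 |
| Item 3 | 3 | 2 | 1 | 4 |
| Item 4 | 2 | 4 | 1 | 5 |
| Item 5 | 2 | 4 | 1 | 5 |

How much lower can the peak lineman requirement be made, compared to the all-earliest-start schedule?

8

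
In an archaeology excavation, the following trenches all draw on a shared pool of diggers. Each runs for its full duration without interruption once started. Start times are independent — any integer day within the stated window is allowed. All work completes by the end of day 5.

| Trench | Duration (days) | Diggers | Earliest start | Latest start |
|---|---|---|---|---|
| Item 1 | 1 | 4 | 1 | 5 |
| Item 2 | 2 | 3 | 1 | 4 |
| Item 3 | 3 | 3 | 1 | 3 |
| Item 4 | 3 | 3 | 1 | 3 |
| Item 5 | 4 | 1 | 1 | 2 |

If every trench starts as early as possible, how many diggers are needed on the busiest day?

Early-start schedule: Item 1@1, Item 2@1, Item 3@1, Item 4@1, Item 5@1.
Load per day: day 1: 14, day 2: 10, day 3: 7, day 4: 1, day 5: 0.
Peak is 14.

14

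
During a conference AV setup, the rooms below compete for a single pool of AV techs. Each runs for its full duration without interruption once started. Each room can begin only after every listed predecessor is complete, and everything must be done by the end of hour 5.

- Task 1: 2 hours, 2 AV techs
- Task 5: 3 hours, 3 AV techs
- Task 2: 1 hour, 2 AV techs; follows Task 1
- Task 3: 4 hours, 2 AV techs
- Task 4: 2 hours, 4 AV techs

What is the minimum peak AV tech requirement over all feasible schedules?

Early-start (Task 1@1, Task 5@1, Task 2@3, Task 3@1, Task 4@1) gives peak 11: h1:11  h2:11  h3:7  h4:2  h5:0.
Shift Task 4→4.
Schedule Task 1@1, Task 5@1, Task 2@3, Task 3@1, Task 4@4: h1:7  h2:7  h3:7  h4:6  h5:4 — peak 7.
Total AV tech-hours = 31 over 5 hours ⇒ peak ≥ ⌈31/5⌉ = 7, so 7 is optimal.

7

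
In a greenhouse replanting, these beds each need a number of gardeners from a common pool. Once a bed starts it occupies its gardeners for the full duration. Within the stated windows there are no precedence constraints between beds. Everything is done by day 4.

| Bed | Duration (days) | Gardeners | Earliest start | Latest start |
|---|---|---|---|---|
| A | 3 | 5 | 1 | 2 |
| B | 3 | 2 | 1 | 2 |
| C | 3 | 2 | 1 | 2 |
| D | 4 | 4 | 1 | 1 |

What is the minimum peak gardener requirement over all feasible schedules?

Schedule A@1, B@1, C@1, D@1: d1:13  d2:13  d3:13  d4:4 — peak 13.
No arrangement of the 8 feasible schedules does better.

13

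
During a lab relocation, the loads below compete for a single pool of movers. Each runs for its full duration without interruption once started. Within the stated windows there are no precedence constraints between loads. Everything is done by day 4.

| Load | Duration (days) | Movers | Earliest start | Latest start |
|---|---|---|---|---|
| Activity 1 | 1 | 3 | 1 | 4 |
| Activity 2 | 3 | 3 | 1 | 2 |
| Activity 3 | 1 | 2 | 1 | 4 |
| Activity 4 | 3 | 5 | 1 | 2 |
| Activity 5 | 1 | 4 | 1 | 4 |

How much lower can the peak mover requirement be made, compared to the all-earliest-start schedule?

Early-start peak: d1:17  d2:8  d3:8  d4:0 ⇒ 17.
Leveled (Activity 1@1, Activity 2@1, Activity 3@1, Activity 4@2, Activity 5@4): d1:8  d2:8  d3:8  d4:9 ⇒ 9.
Reduction 17 − 9 = 8.

8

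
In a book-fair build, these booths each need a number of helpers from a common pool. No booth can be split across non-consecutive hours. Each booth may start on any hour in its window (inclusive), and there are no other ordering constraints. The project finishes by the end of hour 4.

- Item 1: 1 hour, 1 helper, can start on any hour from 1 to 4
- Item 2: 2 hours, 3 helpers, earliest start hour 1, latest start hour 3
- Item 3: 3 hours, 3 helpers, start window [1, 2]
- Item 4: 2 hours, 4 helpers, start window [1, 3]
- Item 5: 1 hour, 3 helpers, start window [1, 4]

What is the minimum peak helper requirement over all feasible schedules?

7

Early-start (Item 1@1, Item 2@1, Item 3@1, Item 4@1, Item 5@1) gives peak 14: h1:14  h2:10  h3:3  h4:0.
Shift Item 4→3, Item 5→4.
Schedule Item 1@1, Item 2@1, Item 3@1, Item 4@3, Item 5@4: h1:7  h2:6  h3:7  h4:7 — peak 7.
Total helper-hours = 27 over 4 hours ⇒ peak ≥ ⌈27/4⌉ = 7, so 7 is optimal.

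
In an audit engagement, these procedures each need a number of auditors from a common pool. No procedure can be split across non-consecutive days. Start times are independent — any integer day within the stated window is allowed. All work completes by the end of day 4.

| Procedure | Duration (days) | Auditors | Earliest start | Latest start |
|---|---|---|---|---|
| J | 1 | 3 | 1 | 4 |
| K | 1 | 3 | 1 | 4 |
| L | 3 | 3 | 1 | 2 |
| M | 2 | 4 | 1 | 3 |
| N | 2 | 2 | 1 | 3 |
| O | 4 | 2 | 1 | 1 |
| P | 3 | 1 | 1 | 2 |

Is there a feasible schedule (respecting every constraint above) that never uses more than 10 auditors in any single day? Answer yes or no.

yes

Schedule J@1, K@1, L@2, M@3, N@1, O@1, P@2: d1:10  d2:8  d3:10  d4:10 — peak 10 ≤ 10.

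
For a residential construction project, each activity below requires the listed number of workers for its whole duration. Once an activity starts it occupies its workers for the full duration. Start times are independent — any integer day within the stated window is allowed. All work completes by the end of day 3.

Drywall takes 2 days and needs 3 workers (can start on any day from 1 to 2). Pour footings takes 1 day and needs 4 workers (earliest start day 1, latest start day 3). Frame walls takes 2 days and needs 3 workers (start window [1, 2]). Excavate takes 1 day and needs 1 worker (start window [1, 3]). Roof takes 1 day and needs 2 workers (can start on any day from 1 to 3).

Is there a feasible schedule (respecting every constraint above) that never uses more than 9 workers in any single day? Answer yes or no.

yes

Schedule Drywall@1, Pour footings@1, Frame walls@2, Excavate@2, Roof@3: d1:7  d2:7  d3:5 — peak 7 ≤ 9.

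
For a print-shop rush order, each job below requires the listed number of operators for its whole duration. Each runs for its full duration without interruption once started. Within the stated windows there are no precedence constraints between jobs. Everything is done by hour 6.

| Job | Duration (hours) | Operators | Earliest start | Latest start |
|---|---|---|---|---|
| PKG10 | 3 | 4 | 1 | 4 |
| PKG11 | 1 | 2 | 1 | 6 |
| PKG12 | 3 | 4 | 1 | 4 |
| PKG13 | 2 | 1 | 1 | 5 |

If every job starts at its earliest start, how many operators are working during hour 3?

8

At early start, hour 3 has: PKG10, PKG12.
Demand: 4 + 4 = 8.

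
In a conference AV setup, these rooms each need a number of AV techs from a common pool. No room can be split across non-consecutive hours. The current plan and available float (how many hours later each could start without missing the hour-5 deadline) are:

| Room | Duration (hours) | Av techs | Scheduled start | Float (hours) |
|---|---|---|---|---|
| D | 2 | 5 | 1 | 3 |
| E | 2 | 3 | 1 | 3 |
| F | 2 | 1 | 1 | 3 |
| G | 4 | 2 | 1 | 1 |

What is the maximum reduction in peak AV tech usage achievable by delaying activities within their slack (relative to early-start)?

4

Early-start peak: h1:11  h2:11  h3:2  h4:2  h5:0 ⇒ 11.
Leveled (D@1, E@3, F@3, G@1): h1:7  h2:7  h3:6  h4:6  h5:0 ⇒ 7.
Reduction 11 − 7 = 4.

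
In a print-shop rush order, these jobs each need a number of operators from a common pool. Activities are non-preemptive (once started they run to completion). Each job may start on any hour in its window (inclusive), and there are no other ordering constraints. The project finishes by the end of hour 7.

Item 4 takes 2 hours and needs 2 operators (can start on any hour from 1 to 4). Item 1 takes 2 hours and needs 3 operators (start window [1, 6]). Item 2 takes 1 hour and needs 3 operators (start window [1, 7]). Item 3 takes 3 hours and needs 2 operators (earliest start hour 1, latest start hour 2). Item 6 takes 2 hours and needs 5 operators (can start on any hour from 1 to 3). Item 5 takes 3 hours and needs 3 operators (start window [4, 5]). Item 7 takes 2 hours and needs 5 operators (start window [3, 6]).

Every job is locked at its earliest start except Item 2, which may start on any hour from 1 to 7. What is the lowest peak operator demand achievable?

12

Item 2@1: h1:15  h2:12  h3:7  h4:8  h5:3  h6:3  h7:0 → peak 15
Item 2@2: h1:12  h2:15  h3:7  h4:8  h5:3  h6:3  h7:0 → peak 15
Item 2@3: h1:12  h2:12  h3:10  h4:8  h5:3  h6:3  h7:0 → peak 12
Item 2@4: h1:12  h2:12  h3:7  h4:11  h5:3  h6:3  h7:0 → peak 12
Item 2@5: h1:12  h2:12  h3:7  h4:8  h5:6  h6:3  h7:0 → peak 12
Item 2@6: h1:12  h2:12  h3:7  h4:8  h5:3  h6:6  h7:0 → peak 12
Item 2@7: h1:12  h2:12  h3:7  h4:8  h5:3  h6:3  h7:3 → peak 12
Best is Item 2@3, peak 12.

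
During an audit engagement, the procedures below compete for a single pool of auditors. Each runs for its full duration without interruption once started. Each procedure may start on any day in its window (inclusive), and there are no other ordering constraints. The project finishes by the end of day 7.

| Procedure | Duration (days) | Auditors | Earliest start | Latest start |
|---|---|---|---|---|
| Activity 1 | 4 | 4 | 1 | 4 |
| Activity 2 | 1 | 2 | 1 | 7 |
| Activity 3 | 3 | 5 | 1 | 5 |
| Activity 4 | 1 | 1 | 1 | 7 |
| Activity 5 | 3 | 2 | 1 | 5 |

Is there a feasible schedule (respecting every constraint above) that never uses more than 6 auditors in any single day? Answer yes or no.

Schedule Activity 1@1, Activity 2@1, Activity 3@5, Activity 4@5, Activity 5@2: d1:6  d2:6  d3:6  d4:6  d5:6  d6:5  d7:5 — peak 6 ≤ 6.

yes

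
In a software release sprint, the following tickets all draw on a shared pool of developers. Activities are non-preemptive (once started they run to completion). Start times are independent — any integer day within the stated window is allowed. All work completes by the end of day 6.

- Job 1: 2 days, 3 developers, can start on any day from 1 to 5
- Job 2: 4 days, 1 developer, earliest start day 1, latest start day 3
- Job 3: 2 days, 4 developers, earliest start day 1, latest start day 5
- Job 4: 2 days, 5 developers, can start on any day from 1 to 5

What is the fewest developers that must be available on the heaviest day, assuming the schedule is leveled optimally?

Early-start (Job 1@1, Job 2@1, Job 3@1, Job 4@1) gives peak 13: d1:13  d2:13  d3:1  d4:1  d5:0  d6:0.
Shift Job 3→3, Job 4→5.
Schedule Job 1@1, Job 2@1, Job 3@3, Job 4@5: d1:4  d2:4  d3:5  d4:5  d5:5  d6:5 — peak 5.
Total developer-days = 28 over 6 days ⇒ peak ≥ ⌈28/6⌉ = 5, so 5 is optimal.

5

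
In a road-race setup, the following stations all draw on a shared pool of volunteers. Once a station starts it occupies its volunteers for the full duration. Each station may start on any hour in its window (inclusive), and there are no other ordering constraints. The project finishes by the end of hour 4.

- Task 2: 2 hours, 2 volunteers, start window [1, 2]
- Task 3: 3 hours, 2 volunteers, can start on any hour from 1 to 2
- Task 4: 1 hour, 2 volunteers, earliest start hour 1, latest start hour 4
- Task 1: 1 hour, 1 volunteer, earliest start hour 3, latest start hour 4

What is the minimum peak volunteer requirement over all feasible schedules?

4

Early-start (Task 2@1, Task 3@1, Task 4@1, Task 1@3) gives peak 6: h1:6  h2:4  h3:3  h4:0.
Shift Task 4→3, Task 1→4.
Schedule Task 2@1, Task 3@1, Task 4@3, Task 1@4: h1:4  h2:4  h3:4  h4:1 — peak 4.
Total volunteer-hours = 13 over 4 hours ⇒ peak ≥ ⌈13/4⌉ = 4, so 4 is optimal.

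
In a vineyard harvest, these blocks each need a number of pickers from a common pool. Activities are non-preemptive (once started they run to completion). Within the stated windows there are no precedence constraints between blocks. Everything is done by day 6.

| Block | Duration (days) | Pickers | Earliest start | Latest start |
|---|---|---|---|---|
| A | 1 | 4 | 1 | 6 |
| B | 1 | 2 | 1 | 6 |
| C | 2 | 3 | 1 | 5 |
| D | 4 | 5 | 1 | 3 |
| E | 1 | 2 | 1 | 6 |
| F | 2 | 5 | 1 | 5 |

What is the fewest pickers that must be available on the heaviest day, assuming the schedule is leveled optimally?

9

Early-start (A@1, B@1, C@1, D@1, E@1, F@1) gives peak 21: d1:21  d2:13  d3:5  d4:5  d5:0  d6:0.
Shift B→2, C→3, E→2, F→5.
Schedule A@1, B@2, C@3, D@1, E@2, F@5: d1:9  d2:9  d3:8  d4:8  d5:5  d6:5 — peak 9.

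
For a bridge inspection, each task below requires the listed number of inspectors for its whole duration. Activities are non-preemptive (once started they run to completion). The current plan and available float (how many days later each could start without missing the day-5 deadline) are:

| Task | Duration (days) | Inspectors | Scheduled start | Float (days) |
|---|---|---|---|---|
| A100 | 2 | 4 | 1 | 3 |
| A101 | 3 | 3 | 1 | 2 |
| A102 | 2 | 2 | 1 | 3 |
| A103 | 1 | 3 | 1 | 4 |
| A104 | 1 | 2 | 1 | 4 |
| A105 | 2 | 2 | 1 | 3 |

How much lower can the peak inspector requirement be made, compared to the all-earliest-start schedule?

Early-start peak: d1:16  d2:11  d3:3  d4:0  d5:0 ⇒ 16.
Leveled (A100@1, A101@1, A102@3, A103@4, A104@3, A105@4): d1:7  d2:7  d3:7  d4:7  d5:2 ⇒ 7.
Reduction 16 − 7 = 9.

9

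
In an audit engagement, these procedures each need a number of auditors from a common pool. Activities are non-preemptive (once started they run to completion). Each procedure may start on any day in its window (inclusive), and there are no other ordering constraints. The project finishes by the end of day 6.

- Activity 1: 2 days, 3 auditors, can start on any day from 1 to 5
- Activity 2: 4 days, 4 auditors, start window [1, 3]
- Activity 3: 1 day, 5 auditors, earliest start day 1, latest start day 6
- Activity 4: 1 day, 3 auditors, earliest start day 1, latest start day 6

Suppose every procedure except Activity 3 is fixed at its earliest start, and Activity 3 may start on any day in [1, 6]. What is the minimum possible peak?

Activity 3@1: d1:15  d2:7  d3:4  d4:4  d5:0  d6:0 → peak 15
Activity 3@2: d1:10  d2:12  d3:4  d4:4  d5:0  d6:0 → peak 12
Activity 3@3: d1:10  d2:7  d3:9  d4:4  d5:0  d6:0 → peak 10
Activity 3@4: d1:10  d2:7  d3:4  d4:9  d5:0  d6:0 → peak 10
Activity 3@5: d1:10  d2:7  d3:4  d4:4  d5:5  d6:0 → peak 10
Activity 3@6: d1:10  d2:7  d3:4  d4:4  d5:0  d6:5 → peak 10
Best is Activity 3@3, peak 10.

10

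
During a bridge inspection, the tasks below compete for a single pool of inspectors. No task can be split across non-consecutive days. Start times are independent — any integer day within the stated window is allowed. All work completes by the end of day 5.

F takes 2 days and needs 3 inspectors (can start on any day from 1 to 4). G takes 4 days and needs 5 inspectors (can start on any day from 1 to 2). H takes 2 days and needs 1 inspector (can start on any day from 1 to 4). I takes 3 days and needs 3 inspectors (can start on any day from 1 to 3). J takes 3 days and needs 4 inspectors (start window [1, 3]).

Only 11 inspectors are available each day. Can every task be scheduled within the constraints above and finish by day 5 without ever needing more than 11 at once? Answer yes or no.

The minimum achievable peak is 12; 11 < 12, so no feasible schedule stays within the cap.

no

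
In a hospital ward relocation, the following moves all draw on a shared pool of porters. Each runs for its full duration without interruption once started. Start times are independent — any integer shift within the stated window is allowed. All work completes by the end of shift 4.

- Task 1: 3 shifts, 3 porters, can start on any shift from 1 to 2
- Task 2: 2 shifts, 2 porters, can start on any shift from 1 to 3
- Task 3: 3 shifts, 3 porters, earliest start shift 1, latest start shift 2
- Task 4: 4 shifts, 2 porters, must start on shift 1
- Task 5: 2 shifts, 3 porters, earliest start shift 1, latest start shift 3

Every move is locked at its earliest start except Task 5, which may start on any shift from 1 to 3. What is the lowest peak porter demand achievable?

Task 5@1: s1:13  s2:13  s3:8  s4:2 → peak 13
Task 5@2: s1:10  s2:13  s3:11  s4:2 → peak 13
Task 5@3: s1:10  s2:10  s3:11  s4:5 → peak 11
Best is Task 5@3, peak 11.

11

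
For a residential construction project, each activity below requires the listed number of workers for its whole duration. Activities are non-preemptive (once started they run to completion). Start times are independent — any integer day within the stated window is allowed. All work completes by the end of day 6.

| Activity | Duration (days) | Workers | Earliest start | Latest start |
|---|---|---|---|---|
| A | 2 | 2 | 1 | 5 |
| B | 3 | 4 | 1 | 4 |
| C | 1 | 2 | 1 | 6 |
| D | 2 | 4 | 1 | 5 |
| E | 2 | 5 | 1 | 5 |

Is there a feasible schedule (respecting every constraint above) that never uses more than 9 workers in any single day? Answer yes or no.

Schedule A@1, B@1, C@1, D@3, E@5: d1:8  d2:6  d3:8  d4:4  d5:5  d6:5 — peak 8 ≤ 9.

yes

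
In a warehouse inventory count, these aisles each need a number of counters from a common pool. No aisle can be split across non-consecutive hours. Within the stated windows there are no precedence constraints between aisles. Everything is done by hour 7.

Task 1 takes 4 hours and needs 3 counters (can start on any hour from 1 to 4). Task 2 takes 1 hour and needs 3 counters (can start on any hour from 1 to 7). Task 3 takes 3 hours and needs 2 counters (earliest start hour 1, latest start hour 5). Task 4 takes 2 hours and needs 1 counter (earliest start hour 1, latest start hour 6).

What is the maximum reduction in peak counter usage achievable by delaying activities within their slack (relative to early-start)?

4

Early-start peak: h1:9  h2:6  h3:5  h4:3  h5:0  h6:0  h7:0 ⇒ 9.
Leveled (Task 1@1, Task 2@5, Task 3@1, Task 4@4): h1:5  h2:5  h3:5  h4:4  h5:4  h6:0  h7:0 ⇒ 5.
Reduction 9 − 5 = 4.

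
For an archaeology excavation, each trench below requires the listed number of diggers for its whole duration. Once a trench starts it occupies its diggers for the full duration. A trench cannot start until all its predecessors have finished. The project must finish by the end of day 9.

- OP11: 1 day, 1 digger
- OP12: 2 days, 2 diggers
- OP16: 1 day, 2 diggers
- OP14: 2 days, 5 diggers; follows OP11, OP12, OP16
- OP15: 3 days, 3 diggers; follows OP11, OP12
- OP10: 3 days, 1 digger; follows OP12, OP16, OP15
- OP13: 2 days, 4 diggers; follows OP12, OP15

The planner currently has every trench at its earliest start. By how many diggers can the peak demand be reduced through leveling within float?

2

Early-start peak: d1:5  d2:2  d3:8  d4:8  d5:3  d6:5  d7:5  d8:1  d9:0 ⇒ 8.
Leveled (OP11@1, OP12@1, OP16@1, OP14@6, OP15@3, OP10@6, OP13@8): d1:5  d2:2  d3:3  d4:3  d5:3  d6:6  d7:6  d8:5  d9:4 ⇒ 6.
Reduction 8 − 6 = 2.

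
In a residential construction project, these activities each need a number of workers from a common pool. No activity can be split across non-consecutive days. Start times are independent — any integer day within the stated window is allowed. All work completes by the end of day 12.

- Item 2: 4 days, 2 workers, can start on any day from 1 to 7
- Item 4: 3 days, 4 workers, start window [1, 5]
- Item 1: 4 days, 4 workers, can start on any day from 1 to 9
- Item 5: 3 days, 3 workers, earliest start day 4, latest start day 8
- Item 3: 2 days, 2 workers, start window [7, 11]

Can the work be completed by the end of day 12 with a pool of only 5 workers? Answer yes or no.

yes

Schedule Item 2@4, Item 4@1, Item 1@9, Item 5@4, Item 3@7: d1:4  d2:4  d3:4  d4:5  d5:5  d6:5  d7:4  d8:2  d9:4  d10:4  d11:4  d12:4 — peak 5 ≤ 5.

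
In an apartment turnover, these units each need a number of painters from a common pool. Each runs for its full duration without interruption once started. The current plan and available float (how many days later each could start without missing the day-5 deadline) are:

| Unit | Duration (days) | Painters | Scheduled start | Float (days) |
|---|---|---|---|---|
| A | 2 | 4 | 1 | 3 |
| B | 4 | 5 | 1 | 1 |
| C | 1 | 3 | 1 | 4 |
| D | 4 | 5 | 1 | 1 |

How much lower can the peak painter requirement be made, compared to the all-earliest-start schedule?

3

Early-start peak: d1:17  d2:14  d3:10  d4:10  d5:0 ⇒ 17.
Leveled (A@1, B@1, C@1, D@2): d1:12  d2:14  d3:10  d4:10  d5:5 ⇒ 14.
Reduction 17 − 14 = 3.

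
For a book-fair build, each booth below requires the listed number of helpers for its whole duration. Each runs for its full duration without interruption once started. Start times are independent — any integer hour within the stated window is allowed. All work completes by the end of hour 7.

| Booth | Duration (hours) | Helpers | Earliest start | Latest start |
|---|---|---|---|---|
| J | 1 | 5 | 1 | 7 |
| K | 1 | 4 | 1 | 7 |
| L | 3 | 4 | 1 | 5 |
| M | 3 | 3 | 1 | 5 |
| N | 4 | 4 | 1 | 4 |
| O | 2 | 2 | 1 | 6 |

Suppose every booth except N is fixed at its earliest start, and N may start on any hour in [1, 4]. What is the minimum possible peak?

18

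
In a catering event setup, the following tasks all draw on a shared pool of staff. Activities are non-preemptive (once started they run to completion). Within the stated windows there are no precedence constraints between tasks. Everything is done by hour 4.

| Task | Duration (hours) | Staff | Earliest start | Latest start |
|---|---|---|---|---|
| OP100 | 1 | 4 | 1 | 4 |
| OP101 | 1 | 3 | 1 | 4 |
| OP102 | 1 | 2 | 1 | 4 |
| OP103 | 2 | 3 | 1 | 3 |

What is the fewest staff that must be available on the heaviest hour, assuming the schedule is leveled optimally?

Early-start (OP100@1, OP101@1, OP102@1, OP103@1) gives peak 12: h1:12  h2:3  h3:0  h4:0.
Shift OP101→2, OP102→2, OP103→3.
Schedule OP100@1, OP101@2, OP102@2, OP103@3: h1:4  h2:5  h3:3  h4:3 — peak 5.

5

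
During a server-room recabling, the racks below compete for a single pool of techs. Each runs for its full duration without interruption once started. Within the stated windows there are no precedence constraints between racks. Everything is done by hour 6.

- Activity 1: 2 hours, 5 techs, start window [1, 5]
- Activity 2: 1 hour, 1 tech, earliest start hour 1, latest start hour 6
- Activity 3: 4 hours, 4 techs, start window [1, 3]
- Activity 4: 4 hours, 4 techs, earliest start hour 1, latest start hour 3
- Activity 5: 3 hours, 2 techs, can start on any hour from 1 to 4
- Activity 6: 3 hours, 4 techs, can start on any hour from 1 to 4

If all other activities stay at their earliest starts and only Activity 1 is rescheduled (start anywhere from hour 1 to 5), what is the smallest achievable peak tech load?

Activity 1@1: h1:20  h2:19  h3:14  h4:8  h5:0  h6:0 → peak 20
Activity 1@2: h1:15  h2:19  h3:19  h4:8  h5:0  h6:0 → peak 19
Activity 1@3: h1:15  h2:14  h3:19  h4:13  h5:0  h6:0 → peak 19
Activity 1@4: h1:15  h2:14  h3:14  h4:13  h5:5  h6:0 → peak 15
Activity 1@5: h1:15  h2:14  h3:14  h4:8  h5:5  h6:5 → peak 15
Best is Activity 1@4, peak 15.

15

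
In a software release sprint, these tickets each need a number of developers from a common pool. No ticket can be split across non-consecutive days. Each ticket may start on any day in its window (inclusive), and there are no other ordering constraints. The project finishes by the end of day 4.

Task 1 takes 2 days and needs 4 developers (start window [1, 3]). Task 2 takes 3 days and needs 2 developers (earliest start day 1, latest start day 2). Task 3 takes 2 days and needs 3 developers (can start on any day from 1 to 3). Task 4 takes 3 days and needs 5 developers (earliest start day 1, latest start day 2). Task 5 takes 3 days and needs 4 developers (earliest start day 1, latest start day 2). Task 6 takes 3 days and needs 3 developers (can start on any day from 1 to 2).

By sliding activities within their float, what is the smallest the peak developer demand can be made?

Early-start (Task 1@1, Task 2@1, Task 3@1, Task 4@1, Task 5@1, Task 6@1) gives peak 21: d1:21  d2:21  d3:14  d4:0.
Shift Task 3→3.
Schedule Task 1@1, Task 2@1, Task 3@3, Task 4@1, Task 5@1, Task 6@1: d1:18  d2:18  d3:17  d4:3 — peak 18.

18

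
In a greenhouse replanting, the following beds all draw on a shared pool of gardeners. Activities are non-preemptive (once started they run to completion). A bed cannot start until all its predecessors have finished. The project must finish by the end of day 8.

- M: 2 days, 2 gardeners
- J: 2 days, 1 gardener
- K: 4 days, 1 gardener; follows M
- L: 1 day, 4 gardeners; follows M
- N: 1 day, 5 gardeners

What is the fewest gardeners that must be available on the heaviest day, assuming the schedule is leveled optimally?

Early-start (M@1, J@1, K@3, L@3, N@1) gives peak 8: d1:8  d2:3  d3:5  d4:1  d5:1  d6:1  d7:0  d8:0.
Shift N→7.
Schedule M@1, J@1, K@3, L@3, N@7: d1:3  d2:3  d3:5  d4:1  d5:1  d6:1  d7:5  d8:0 — peak 5.

5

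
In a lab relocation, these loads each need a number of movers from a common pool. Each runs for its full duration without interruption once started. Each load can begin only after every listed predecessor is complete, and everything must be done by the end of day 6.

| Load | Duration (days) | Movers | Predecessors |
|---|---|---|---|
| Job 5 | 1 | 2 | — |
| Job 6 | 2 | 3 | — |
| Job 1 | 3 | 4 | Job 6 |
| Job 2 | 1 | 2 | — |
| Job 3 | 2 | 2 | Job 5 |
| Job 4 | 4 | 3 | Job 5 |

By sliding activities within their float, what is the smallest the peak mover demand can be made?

7

Early-start (Job 5@1, Job 6@1, Job 1@3, Job 2@1, Job 3@2, Job 4@2) gives peak 9: d1:7  d2:8  d3:9  d4:7  d5:7  d6:0.
Shift Job 1→4, Job 4→3.
Schedule Job 5@1, Job 6@1, Job 1@4, Job 2@1, Job 3@2, Job 4@3: d1:7  d2:5  d3:5  d4:7  d5:7  d6:7 — peak 7.
Total mover-days = 38 over 6 days ⇒ peak ≥ ⌈38/6⌉ = 7, so 7 is optimal.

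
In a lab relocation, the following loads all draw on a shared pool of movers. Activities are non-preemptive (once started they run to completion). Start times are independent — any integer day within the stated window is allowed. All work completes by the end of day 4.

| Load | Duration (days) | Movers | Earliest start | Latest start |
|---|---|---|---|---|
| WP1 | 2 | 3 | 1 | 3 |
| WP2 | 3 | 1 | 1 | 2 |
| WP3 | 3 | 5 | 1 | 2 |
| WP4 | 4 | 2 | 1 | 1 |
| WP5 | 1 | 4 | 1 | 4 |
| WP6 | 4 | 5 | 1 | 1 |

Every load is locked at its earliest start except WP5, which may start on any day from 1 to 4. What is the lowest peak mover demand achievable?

16

WP5@1: d1:20  d2:16  d3:13  d4:7 → peak 20
WP5@2: d1:16  d2:20  d3:13  d4:7 → peak 20
WP5@3: d1:16  d2:16  d3:17  d4:7 → peak 17
WP5@4: d1:16  d2:16  d3:13  d4:11 → peak 16
Best is WP5@4, peak 16.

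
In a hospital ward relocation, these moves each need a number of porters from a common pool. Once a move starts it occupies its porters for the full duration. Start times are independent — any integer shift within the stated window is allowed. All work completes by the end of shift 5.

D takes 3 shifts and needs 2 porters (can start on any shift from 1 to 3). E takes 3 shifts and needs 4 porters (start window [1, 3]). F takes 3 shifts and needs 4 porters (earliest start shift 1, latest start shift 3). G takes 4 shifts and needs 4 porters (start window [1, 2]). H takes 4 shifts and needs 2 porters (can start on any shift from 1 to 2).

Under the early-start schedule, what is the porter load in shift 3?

At early start, shift 3 has: D, E, F, G, H.
Demand: 2 + 4 + 4 + 4 + 2 = 16.

16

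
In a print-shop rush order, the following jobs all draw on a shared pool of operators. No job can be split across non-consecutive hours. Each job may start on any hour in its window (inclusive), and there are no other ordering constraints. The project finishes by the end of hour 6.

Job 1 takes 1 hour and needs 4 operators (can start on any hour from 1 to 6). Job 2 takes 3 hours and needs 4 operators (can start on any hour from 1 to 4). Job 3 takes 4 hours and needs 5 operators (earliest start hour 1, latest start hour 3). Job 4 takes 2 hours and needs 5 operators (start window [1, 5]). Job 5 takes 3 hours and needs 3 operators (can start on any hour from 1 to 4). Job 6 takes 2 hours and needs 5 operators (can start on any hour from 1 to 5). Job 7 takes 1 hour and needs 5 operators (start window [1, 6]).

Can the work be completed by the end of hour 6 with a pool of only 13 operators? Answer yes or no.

yes

Schedule Job 1@1, Job 2@1, Job 3@1, Job 4@4, Job 5@2, Job 6@5, Job 7@6: h1:13  h2:12  h3:12  h4:13  h5:10  h6:10 — peak 13 ≤ 13.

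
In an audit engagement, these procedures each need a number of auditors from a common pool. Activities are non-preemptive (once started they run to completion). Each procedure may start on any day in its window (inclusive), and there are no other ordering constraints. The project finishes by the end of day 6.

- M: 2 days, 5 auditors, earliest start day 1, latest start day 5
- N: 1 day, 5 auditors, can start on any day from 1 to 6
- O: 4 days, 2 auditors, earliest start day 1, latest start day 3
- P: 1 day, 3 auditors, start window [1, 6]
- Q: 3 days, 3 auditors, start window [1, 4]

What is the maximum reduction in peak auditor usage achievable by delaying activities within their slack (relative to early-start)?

Early-start peak: d1:18  d2:10  d3:5  d4:2  d5:0  d6:0 ⇒ 18.
Leveled (M@1, N@3, O@1, P@5, Q@4): d1:7  d2:7  d3:7  d4:5  d5:6  d6:3 ⇒ 7.
Reduction 18 − 7 = 11.

11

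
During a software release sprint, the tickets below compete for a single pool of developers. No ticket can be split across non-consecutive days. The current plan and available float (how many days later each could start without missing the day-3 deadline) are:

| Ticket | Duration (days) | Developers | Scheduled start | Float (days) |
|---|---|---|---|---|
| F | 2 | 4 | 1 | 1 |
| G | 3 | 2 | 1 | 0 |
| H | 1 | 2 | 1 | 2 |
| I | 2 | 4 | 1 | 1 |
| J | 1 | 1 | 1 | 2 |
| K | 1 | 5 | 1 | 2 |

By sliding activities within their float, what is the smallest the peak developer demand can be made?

10

Early-start (F@1, G@1, H@1, I@1, J@1, K@1) gives peak 18: d1:18  d2:10  d3:2.
Shift H→3, J→3, K→3.
Schedule F@1, G@1, H@3, I@1, J@3, K@3: d1:10  d2:10  d3:10 — peak 10.
Total developer-days = 30 over 3 days ⇒ peak ≥ ⌈30/3⌉ = 10, so 10 is optimal.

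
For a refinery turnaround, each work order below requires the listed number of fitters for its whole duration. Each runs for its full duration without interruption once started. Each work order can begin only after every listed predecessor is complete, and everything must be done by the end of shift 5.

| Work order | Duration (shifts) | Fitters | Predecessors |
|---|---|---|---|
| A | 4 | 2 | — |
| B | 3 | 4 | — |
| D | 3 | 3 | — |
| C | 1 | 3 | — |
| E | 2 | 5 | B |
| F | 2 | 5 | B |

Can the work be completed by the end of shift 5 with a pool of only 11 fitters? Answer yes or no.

no

The minimum achievable peak is 12; 11 < 12, so no feasible schedule stays within the cap.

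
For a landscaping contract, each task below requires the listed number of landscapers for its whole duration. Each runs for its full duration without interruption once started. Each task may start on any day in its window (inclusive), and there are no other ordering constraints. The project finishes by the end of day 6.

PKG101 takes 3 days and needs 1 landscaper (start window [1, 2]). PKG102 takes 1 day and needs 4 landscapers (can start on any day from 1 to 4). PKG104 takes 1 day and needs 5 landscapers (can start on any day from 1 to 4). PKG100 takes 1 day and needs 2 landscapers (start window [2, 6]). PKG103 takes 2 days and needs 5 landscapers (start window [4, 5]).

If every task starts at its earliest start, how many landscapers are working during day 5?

5

At early start, day 5 has: PKG103.
Demand: 5 = 5.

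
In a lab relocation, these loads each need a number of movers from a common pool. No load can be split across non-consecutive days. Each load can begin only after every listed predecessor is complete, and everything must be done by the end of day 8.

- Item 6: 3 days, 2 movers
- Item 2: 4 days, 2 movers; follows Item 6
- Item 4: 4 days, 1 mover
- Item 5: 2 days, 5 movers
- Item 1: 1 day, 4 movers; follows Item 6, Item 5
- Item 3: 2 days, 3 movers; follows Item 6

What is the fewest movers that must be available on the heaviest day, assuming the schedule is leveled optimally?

Early-start (Item 6@1, Item 2@4, Item 4@1, Item 5@1, Item 1@4, Item 3@4) gives peak 10: d1:8  d2:8  d3:3  d4:10  d5:5  d6:2  d7:2  d8:0.
Shift Item 5→5, Item 1→8, Item 3→7.
Schedule Item 6@1, Item 2@4, Item 4@1, Item 5@5, Item 1@8, Item 3@7: d1:3  d2:3  d3:3  d4:3  d5:7  d6:7  d7:5  d8:7 — peak 7.

7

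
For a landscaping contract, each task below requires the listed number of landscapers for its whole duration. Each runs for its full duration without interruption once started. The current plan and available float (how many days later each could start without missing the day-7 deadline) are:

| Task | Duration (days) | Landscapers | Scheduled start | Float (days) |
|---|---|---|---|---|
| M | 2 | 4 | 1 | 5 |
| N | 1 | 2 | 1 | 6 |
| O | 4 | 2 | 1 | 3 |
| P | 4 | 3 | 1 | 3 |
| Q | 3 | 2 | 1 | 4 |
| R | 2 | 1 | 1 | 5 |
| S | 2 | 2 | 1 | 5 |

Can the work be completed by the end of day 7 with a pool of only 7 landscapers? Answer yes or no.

yes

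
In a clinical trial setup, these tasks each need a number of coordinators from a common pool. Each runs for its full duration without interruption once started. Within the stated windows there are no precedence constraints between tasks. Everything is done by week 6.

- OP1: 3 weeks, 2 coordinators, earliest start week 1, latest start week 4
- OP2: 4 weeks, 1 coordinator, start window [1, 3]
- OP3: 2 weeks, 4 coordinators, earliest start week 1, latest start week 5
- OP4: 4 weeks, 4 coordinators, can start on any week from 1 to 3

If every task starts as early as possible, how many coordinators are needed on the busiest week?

11

Early-start schedule: OP1@1, OP2@1, OP3@1, OP4@1.
Load per week: week 1: 11, week 2: 11, week 3: 7, week 4: 5, week 5: 0, week 6: 0.
Peak is 11.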